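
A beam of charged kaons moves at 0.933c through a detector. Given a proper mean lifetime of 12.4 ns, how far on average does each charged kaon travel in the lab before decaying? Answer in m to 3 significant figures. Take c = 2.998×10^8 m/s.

γ = 1/√(1 − 0.933²) = 2.7787
Dilated lifetime: Δt = γτ₀ = 2.7787 × 12.4 ns = 34.456 ns
d = vΔt = 0.933c × 34.456 ns = 2.7971×10^8 m/s × 3.4456×10^-8 s = 9.64 m

d ≈ 9.64 m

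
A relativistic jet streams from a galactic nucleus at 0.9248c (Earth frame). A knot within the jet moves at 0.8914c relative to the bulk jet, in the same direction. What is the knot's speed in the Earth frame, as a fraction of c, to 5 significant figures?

Relativistic velocity addition: u = (u' + v)/(1 + u'v/c²)
= (0.8914 + 0.9248)/(1 + 0.8914×0.9248) = 1.8162/1.824367 = 0.99552

u ≈ 0.99552c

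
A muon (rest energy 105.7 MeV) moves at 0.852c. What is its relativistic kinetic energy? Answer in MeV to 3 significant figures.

K ≈ 96.2 MeV

γ = 1/√(1 − 0.852²) = 1.9101
K = (γ − 1)m₀c² = (1.9101 − 1) × 105.7 MeV = 0.91007 × 105.7 MeV = 96.2 MeV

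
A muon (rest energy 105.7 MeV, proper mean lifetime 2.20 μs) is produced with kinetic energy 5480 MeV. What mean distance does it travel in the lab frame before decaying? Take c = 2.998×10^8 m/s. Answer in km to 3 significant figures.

γ = 1 + K/(m₀c²) = 1 + 5480/105.7 = 52.845
β = √(1 − 1/γ²) = 0.99982
Dilated lifetime: γτ₀ = 52.845 × 2.20 μs = 116.26 μs
d = βc·γτ₀ = 0.99982 × (2.998×10^8 m/s) × 0.00011626 s = 34.8 km

d ≈ 34.8 km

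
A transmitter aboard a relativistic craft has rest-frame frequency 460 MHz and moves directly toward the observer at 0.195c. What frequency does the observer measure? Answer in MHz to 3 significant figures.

f_obs ≈ 560 MHz

Relativistic Doppler: f_obs = f_src √((1+β)/(1−β))
= 460 × √(1.1950/0.80500) = 460 × 1.2184 = 560 MHz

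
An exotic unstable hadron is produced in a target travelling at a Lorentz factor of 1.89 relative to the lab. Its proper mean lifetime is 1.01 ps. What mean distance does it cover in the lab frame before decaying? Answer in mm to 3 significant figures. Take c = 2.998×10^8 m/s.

d ≈ 0.486 mm

β = √(1 − 1/γ²) = √(1 − 1/1.89²) = 0.84856
Dilated lifetime: Δt = γτ₀ = 1.89 × 1.01 ps = 1.9089 ps
d = vΔt = 0.84856c × 1.9089 ps = 2.5440×10^8 m/s × 1.9089×10^-12 s = 0.486 mm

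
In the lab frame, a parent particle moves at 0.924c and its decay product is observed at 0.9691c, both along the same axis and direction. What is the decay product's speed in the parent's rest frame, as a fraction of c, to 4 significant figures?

Inverse velocity addition: u' = (u − v)/(1 − uv/c²)
= (0.9691 − 0.924)/(1 − 0.9691×0.924) = 0.04510/0.104552 = 0.4314

u' ≈ 0.4314c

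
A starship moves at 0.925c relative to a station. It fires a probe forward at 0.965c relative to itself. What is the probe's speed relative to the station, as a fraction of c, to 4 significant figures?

Relativistic velocity addition: u = (u' + v)/(1 + u'v/c²)
= (0.965 + 0.925)/(1 + 0.965×0.925) = 1.890/1.89263 = 0.9986

u ≈ 0.9986c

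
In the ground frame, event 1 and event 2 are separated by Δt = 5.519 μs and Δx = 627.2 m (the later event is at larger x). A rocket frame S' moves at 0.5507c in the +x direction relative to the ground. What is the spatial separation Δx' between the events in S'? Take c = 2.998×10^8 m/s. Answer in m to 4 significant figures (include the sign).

Δx' ≈ -340.2 m

γ = 1/√(1 − 0.5507²) = 1.19803
Δx' = γ(Δx − vΔt) = 1.19803 × (627.2 m − 0.5507×(2.998×10^8 m/s)×5.519×10^-6 s)
= 1.19803 × (-283.986 m) = -340.2 m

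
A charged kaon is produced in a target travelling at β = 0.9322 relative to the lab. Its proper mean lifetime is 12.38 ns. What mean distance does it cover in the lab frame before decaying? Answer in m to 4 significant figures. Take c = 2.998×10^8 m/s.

γ = 1/√(1 − 0.9322²) = 2.76286
Dilated lifetime: Δt = γτ₀ = 2.76286 × 12.38 ns = 34.2042 ns
d = vΔt = 0.9322c × 34.2042 ns = 2.79474×10^8 m/s × 3.42042×10^-8 s = 9.559 m

d ≈ 9.559 m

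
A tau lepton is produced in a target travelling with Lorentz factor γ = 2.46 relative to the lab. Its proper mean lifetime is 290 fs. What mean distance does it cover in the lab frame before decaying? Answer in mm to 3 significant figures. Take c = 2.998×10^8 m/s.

β = √(1 − 1/γ²) = √(1 − 1/2.46²) = 0.91365
Dilated lifetime: Δt = γτ₀ = 2.46 × 290 fs = 713.40 fs
d = vΔt = 0.91365c × 713.40 fs = 2.7391×10^8 m/s × 7.1340×10^-13 s = 0.195 mm

d ≈ 0.195 mm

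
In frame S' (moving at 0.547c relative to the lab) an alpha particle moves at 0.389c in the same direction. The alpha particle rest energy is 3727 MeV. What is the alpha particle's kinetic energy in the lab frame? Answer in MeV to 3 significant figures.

K ≈ 2130 MeV

u_lab = (0.389 + 0.547)/(1 + 0.389×0.547) = 0.771779
γ = 1/√(1 − 0.771779²) = 1.5726
K = (γ − 1)m₀c² = (1.5726 − 1) × 3727 = 0.57260 × 3727 = 2130 MeV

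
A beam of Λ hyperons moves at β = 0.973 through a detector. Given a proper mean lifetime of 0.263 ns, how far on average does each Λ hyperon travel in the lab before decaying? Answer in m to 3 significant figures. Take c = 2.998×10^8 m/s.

γ = 1/√(1 − 0.973²) = 4.3327
Dilated lifetime: Δt = γτ₀ = 4.3327 × 0.263 ns = 1.1395 ns
d = vΔt = 0.973c × 1.1395 ns = 2.9171×10^8 m/s × 1.1395×10^-9 s = 0.332 m

d ≈ 0.332 m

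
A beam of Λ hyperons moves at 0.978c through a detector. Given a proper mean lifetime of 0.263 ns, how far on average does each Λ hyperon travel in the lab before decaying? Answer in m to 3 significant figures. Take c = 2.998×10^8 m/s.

γ = 1/√(1 − 0.978²) = 4.7938
Dilated lifetime: Δt = γτ₀ = 4.7938 × 0.263 ns = 1.2608 ns
d = vΔt = 0.978c × 1.2608 ns = 2.9320×10^8 m/s × 1.2608×10^-9 s = 0.370 m

d ≈ 0.370 m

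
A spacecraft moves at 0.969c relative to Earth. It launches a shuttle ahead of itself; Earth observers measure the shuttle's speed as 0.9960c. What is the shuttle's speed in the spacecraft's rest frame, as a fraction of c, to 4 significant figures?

u' ≈ 0.7742c

Inverse velocity addition: u' = (u − v)/(1 − uv/c²)
= (0.9960 − 0.969)/(1 − 0.9960×0.969) = 0.02700/0.0348760 = 0.7742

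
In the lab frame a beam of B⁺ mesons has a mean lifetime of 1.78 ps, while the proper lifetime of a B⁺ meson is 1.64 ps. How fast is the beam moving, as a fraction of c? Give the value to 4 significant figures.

γ = Δt/τ₀ = 1.78/1.64 = 1.08537
β = √(1 − 1/γ²) = √(1 − 1/1.08537²) = 0.3887

β ≈ 0.3887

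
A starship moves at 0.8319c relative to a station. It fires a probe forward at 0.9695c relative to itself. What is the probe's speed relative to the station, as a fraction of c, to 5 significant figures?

u ≈ 0.99716c

Relativistic velocity addition: u = (u' + v)/(1 + u'v/c²)
= (0.9695 + 0.8319)/(1 + 0.9695×0.8319) = 1.8014/1.806527 = 0.99716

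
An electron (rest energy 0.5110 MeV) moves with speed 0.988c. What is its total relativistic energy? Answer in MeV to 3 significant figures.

E ≈ 3.31 MeV

γ = 1/√(1 − 0.988²) = 6.4744
E = γm₀c² = 6.4744 × 0.5110 MeV = 3.31 MeV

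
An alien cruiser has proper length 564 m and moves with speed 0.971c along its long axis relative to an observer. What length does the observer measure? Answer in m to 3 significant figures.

γ = 1/√(1 − 0.971²) = 4.1827
Length contraction: L = L₀/γ = 564/4.1827 = 135 m

L ≈ 135 m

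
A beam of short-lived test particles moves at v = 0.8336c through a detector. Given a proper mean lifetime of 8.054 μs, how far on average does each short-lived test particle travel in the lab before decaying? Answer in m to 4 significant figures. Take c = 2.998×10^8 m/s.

γ = 1/√(1 − 0.8336²) = 1.81039
Dilated lifetime: Δt = γτ₀ = 1.81039 × 8.054 μs = 14.5808 μs
d = vΔt = 0.8336c × 14.5808 μs = 2.49913×10^8 m/s × 1.45808×10^-5 s = 3644 m

d ≈ 3644 m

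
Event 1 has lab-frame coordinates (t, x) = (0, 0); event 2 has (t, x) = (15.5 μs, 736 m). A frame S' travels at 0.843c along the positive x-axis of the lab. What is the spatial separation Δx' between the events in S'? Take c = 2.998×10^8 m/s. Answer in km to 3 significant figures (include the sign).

Δx' ≈ -5.91 km

γ = 1/√(1 − 0.843²) = 1.8590
Δx' = γ(Δx − vΔt) = 1.8590 × (736 m − 0.843×(2.998×10^8 m/s)×15.5×10^-6 s)
= 1.8590 × (-3181.3 m) = -5.91 km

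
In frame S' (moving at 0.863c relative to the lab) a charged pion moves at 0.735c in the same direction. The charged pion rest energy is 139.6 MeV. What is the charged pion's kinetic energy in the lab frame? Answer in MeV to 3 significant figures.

u_lab = (0.735 + 0.863)/(1 + 0.735×0.863) = 0.977786
γ = 1/√(1 − 0.977786²) = 4.7708
K = (γ − 1)m₀c² = (4.7708 − 1) × 139.6 = 3.7708 × 139.6 = 526 MeV

K ≈ 526 MeV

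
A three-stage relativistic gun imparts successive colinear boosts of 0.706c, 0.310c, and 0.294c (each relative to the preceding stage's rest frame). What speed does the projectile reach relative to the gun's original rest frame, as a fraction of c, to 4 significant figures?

u ≈ 0.9056c

Compose boost 2: (0.310 + 0.706)/(1 + 0.310×0.706) = 1.016/1.21886 = 0.833566
Compose boost 3: (0.294 + 0.833566)/(1 + 0.294×0.833566) = 1.12757/1.24507 = 0.9056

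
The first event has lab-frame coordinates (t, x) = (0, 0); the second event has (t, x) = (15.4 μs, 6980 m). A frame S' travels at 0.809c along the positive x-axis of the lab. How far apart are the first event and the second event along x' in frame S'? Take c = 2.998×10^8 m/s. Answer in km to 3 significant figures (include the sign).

Δx' ≈ 5.52 km

γ = 1/√(1 − 0.809²) = 1.7012
Δx' = γ(Δx − vΔt) = 1.7012 × (6980 m − 0.809×(2.998×10^8 m/s)×15.4×10^-6 s)
= 1.7012 × (3244.9 m) = 5.52 km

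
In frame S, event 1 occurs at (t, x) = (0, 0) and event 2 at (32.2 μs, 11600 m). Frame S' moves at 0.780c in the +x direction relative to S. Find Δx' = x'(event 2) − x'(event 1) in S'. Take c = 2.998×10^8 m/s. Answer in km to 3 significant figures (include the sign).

γ = 1/√(1 − 0.780²) = 1.5980
Δx' = γ(Δx − vΔt) = 1.5980 × (11600 m − 0.780×(2.998×10^8 m/s)×32.2×10^-6 s)
= 1.5980 × (4070.2 m) = 6.50 km

Δx' ≈ 6.50 km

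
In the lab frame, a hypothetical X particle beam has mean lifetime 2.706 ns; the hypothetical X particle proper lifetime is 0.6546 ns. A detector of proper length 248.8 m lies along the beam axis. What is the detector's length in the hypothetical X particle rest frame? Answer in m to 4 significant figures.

L ≈ 60.19 m

Time dilation ⇒ γ = Δt/τ₀ = 2.706/0.6546 = 4.13382
Length contraction: L = L₀/γ = 248.8/4.13382 = 60.19 m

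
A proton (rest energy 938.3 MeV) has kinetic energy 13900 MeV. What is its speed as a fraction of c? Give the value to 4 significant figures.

γ = 1 + K/(m₀c²) = 1 + 13900/938.3 = 15.8140
β = √(1 − 1/γ²) = 0.9980

β ≈ 0.9980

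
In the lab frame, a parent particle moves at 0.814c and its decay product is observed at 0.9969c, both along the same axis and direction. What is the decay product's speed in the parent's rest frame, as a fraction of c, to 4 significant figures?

Inverse velocity addition: u' = (u − v)/(1 − uv/c²)
= (0.9969 − 0.814)/(1 − 0.9969×0.814) = 0.1829/0.188523 = 0.9702

u' ≈ 0.9702c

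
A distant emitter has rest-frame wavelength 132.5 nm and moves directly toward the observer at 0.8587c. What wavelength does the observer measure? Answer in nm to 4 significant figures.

Relativistic Doppler: λ_obs = λ_src √((1−β)/(1+β))
= 132.5 × √(0.141300/1.85870) = 132.5 × 0.275719 = 36.53 nm

λ_obs ≈ 36.53 nm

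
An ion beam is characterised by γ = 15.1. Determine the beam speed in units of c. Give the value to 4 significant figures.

β ≈ 0.9978

β = √(1 − 1/γ²) = √(1 − 1/15.1²) = √(0.995614) = 0.9978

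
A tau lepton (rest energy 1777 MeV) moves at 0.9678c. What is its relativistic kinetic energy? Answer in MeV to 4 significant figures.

γ = 1/√(1 − 0.9678²) = 3.97266
K = (γ − 1)m₀c² = (3.97266 − 1) × 1777 MeV = 2.97266 × 1777 MeV = 5282 MeV

K ≈ 5282 MeV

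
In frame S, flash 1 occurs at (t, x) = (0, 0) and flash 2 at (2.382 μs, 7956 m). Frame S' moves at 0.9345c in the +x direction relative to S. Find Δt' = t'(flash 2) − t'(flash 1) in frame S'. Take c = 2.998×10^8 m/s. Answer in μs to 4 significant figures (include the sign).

Δt' ≈ -62.98 μs

γ = 1/√(1 − 0.9345²) = 2.80928
Δt' = γ(Δt − vΔx/c²) = 2.80928 × (2.382 μs − 0.9345×7956 m / (2.998×10^8 m/s))
= 2.80928 × (-22.4175 μs) = -62.98 μs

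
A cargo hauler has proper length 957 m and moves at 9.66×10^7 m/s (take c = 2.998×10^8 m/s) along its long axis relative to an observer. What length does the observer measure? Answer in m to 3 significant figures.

L ≈ 906 m

β = v/c = 9.66×10^7 / 2.998×10^8 = 0.32221
γ = 1/√(1 − 0.32221²) = 1.0563
Length contraction: L = L₀/γ = 957/1.0563 = 906 m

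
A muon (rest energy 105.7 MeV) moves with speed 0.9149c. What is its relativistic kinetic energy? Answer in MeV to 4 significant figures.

γ = 1/√(1 − 0.9149²) = 2.47721
K = (γ − 1)m₀c² = (2.47721 − 1) × 105.7 MeV = 1.47721 × 105.7 MeV = 156.1 MeV

K ≈ 156.1 MeV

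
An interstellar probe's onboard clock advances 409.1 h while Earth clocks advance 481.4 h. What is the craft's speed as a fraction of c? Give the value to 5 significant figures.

γ = Δt/τ₀ = 481.4/409.1 = 1.176729
β = √(1 − 1/γ²) = √(1 − 1/1.176729²) = 0.52708

β ≈ 0.52708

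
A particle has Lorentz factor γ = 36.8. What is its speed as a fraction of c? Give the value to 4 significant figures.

β ≈ 0.9996

β = √(1 − 1/γ²) = √(1 − 1/36.8²) = √(0.999262) = 0.9996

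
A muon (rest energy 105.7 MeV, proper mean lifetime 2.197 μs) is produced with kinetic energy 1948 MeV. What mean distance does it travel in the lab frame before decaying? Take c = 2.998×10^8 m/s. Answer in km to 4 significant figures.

d ≈ 12.78 km

γ = 1 + K/(m₀c²) = 1 + 1948/105.7 = 19.4295
β = √(1 − 1/γ²) = 0.998675
Dilated lifetime: γτ₀ = 19.4295 × 2.197 μs = 42.6866 μs
d = βc·γτ₀ = 0.998675 × (2.998×10^8 m/s) × 4.26866×10^-5 s = 12.78 km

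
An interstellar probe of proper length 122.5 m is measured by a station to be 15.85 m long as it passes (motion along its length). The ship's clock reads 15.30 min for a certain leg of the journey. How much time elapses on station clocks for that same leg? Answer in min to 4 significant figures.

Δt ≈ 118.2 min

Length contraction ⇒ γ = L₀/L = 122.5/15.85 = 7.72871
Time dilation: Δt = γτ₀ = 7.72871 × 15.30 min = 118.2 min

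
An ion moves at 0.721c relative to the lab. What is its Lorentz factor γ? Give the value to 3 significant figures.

γ = 1/√(1 − β²) = 1/√(1 − 0.721²) = 1/√(0.48016) = 1.44

γ ≈ 1.44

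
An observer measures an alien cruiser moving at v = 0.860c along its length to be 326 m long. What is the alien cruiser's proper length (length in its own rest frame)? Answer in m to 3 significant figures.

L₀ ≈ 639 m

γ = 1/√(1 − 0.860²) = 1.9597
L₀ = γL = 1.9597 × 326 = 639 m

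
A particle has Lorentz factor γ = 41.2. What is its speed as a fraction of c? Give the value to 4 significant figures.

β ≈ 0.9997

β = √(1 − 1/γ²) = √(1 − 1/41.2²) = √(0.999411) = 0.9997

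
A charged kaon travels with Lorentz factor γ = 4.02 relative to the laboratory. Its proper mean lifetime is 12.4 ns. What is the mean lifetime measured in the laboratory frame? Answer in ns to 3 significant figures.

γ = 4.02 (given)
Time dilation: Δt = γτ₀ = 4.02 × 12.4 ns = 49.8 ns

Δt ≈ 49.8 ns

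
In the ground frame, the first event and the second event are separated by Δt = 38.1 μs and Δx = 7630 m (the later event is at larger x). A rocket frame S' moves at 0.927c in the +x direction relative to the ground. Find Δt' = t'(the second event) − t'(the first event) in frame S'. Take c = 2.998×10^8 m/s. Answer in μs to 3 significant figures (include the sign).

γ = 1/√(1 − 0.927²) = 2.6662
Δt' = γ(Δt − vΔx/c²) = 2.6662 × (38.1 μs − 0.927×7630 m / (2.998×10^8 m/s))
= 2.6662 × (14.508 μs) = 38.7 μs

Δt' ≈ 38.7 μs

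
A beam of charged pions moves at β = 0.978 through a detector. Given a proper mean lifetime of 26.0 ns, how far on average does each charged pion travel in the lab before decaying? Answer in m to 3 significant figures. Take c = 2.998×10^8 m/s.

d ≈ 36.5 m

γ = 1/√(1 − 0.978²) = 4.7938
Dilated lifetime: Δt = γτ₀ = 4.7938 × 26.0 ns = 124.64 ns
d = vΔt = 0.978c × 124.64 ns = 2.9320×10^8 m/s × 1.2464×10^-7 s = 36.5 m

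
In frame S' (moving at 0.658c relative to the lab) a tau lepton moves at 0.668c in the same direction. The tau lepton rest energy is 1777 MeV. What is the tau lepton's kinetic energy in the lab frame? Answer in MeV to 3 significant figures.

u_lab = (0.668 + 0.658)/(1 + 0.668×0.658) = 0.921125
γ = 1/√(1 − 0.921125²) = 2.5689
K = (γ − 1)m₀c² = (2.5689 − 1) × 1777 = 1.5689 × 1777 = 2790 MeV

K ≈ 2790 MeV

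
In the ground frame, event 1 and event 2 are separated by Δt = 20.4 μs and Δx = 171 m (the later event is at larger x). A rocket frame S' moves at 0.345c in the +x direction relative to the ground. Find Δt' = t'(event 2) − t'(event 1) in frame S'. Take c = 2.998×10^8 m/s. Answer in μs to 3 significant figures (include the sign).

γ = 1/√(1 − 0.345²) = 1.0654
Δt' = γ(Δt − vΔx/c²) = 1.0654 × (20.4 μs − 0.345×171 m / (2.998×10^8 m/s))
= 1.0654 × (20.203 μs) = 21.5 μs

Δt' ≈ 21.5 μs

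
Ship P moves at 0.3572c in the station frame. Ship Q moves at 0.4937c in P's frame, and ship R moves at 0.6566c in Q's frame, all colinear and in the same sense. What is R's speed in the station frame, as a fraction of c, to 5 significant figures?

Compose boost 2: (0.4937 + 0.3572)/(1 + 0.4937×0.3572) = 0.85090/1.176350 = 0.7233394
Compose boost 3: (0.6566 + 0.7233394)/(1 + 0.6566×0.7233394) = 1.379939/1.474945 = 0.93559

u ≈ 0.93559c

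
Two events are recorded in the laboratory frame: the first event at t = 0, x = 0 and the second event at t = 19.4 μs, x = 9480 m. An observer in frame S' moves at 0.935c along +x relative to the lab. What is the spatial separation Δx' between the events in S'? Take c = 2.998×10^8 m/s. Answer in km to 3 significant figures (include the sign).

Δx' ≈ 11.4 km

γ = 1/√(1 − 0.935²) = 2.8197
Δx' = γ(Δx − vΔt) = 2.8197 × (9480 m − 0.935×(2.998×10^8 m/s)×19.4×10^-6 s)
= 2.8197 × (4041.9 m) = 11.4 km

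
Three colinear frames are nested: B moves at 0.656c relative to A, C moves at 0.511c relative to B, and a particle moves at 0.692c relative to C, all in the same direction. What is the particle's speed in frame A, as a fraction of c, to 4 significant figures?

Compose boost 2: (0.511 + 0.656)/(1 + 0.511×0.656) = 1.167/1.33522 = 0.874016
Compose boost 3: (0.692 + 0.874016)/(1 + 0.692×0.874016) = 1.56602/1.60482 = 0.9758

u ≈ 0.9758c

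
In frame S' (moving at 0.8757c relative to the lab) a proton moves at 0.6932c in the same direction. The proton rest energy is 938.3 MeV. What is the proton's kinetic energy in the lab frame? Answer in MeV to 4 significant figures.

u_lab = (0.6932 + 0.8757)/(1 + 0.6932×0.8757) = 0.9762698
γ = 1/√(1 − 0.9762698²) = 4.61771
K = (γ − 1)m₀c² = (4.61771 − 1) × 938.3 = 3.61771 × 938.3 = 3394 MeV

K ≈ 3394 MeV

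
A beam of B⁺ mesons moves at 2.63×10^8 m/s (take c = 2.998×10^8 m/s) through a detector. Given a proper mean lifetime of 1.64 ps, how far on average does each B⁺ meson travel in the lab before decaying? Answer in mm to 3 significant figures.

β = v/c = 2.63×10^8 / 2.998×10^8 = 0.87725
γ = 1/√(1 − 0.87725²) = 2.0832
Dilated lifetime: Δt = γτ₀ = 2.0832 × 1.64 ps = 3.4164 ps
d = vΔt = 0.87725c × 3.4164 ps = 2.6300×10^8 m/s × 3.4164×10^-12 s = 0.899 mm

d ≈ 0.899 mm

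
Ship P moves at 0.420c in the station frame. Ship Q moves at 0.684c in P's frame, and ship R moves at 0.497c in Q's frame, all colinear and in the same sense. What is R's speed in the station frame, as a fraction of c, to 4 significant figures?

Compose boost 2: (0.684 + 0.420)/(1 + 0.684×0.420) = 1.104/1.28728 = 0.857622
Compose boost 3: (0.497 + 0.857622)/(1 + 0.497×0.857622) = 1.35462/1.42624 = 0.9498

u ≈ 0.9498c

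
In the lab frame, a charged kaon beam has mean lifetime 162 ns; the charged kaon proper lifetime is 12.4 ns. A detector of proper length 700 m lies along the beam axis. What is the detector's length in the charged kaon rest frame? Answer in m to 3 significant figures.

L ≈ 53.6 m

Time dilation ⇒ γ = Δt/τ₀ = 162/12.4 = 13.065
Length contraction: L = L₀/γ = 700/13.065 = 53.6 m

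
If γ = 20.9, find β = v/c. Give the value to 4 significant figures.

β ≈ 0.9989

β = √(1 − 1/γ²) = √(1 − 1/20.9²) = √(0.997711) = 0.9989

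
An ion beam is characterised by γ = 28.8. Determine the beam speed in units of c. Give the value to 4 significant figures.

β = √(1 − 1/γ²) = √(1 − 1/28.8²) = √(0.998794) = 0.9994

β ≈ 0.9994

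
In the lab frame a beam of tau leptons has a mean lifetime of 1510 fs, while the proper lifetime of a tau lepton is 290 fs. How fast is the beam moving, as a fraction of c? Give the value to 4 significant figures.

γ = Δt/τ₀ = 1510/290 = 5.20690
β = √(1 − 1/γ²) = √(1 − 1/5.20690²) = 0.9814

β ≈ 0.9814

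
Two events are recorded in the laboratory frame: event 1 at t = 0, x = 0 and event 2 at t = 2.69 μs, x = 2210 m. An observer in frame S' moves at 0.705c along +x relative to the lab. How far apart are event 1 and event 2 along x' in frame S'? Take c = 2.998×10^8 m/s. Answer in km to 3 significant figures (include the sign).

γ = 1/√(1 − 0.705²) = 1.4100
Δx' = γ(Δx − vΔt) = 1.4100 × (2210 m − 0.705×(2.998×10^8 m/s)×2.69×10^-6 s)
= 1.4100 × (1641.4 m) = 2.31 km

Δx' ≈ 2.31 km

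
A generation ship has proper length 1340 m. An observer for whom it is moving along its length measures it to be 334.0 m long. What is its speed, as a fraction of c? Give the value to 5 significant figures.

γ = L₀/L = 1340/334.0 = 4.011976
β = √(1 − 1/γ²) = 0.96844

β ≈ 0.96844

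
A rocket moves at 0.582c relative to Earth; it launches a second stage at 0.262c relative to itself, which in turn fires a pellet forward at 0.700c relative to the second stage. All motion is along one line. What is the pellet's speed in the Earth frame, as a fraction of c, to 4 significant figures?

Compose boost 2: (0.262 + 0.582)/(1 + 0.262×0.582) = 0.8440/1.15248 = 0.732331
Compose boost 3: (0.700 + 0.732331)/(1 + 0.700×0.732331) = 1.43233/1.51263 = 0.9469

u ≈ 0.9469c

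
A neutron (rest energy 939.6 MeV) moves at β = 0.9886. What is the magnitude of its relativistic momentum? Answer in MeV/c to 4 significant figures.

p ≈ 6169 MeV/c

γ = 1/√(1 − 0.9886²) = 6.64162
p = γβm₀c = 6.64162 × 0.9886 × 939.6 MeV/c = 6169 MeV/c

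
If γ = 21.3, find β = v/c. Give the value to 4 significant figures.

β = √(1 − 1/γ²) = √(1 − 1/21.3²) = √(0.997796) = 0.9989

β ≈ 0.9989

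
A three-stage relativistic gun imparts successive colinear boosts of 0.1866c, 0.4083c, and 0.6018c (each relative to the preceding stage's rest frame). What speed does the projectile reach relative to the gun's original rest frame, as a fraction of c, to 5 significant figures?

Compose boost 2: (0.4083 + 0.1866)/(1 + 0.4083×0.1866) = 0.59490/1.076189 = 0.5527841
Compose boost 3: (0.6018 + 0.5527841)/(1 + 0.6018×0.5527841) = 1.154584/1.332665 = 0.86637

u ≈ 0.86637c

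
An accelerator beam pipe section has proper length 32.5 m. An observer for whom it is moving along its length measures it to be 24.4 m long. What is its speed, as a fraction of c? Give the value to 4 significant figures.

γ = L₀/L = 32.5/24.4 = 1.33197
β = √(1 − 1/γ²) = 0.6606

β ≈ 0.6606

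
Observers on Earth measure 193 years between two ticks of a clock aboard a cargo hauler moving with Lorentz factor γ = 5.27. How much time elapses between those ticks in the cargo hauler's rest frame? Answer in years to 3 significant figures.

τ₀ ≈ 36.6 years

γ = 5.27 (given)
Proper time: τ₀ = Δt/γ = 193/5.27 = 36.6 years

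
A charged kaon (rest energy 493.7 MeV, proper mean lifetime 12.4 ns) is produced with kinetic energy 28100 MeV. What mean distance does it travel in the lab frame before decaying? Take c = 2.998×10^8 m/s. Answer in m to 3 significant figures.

γ = 1 + K/(m₀c²) = 1 + 28100/493.7 = 57.917
β = √(1 − 1/γ²) = 0.99985
Dilated lifetime: γτ₀ = 57.917 × 12.4 ns = 718.17 ns
d = βc·γτ₀ = 0.99985 × (2.998×10^8 m/s) × 7.1817×10^-7 s = 215 m

d ≈ 215 m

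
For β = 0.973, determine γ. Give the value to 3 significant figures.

γ ≈ 4.33

γ = 1/√(1 − β²) = 1/√(1 − 0.973²) = 1/√(0.053271) = 4.33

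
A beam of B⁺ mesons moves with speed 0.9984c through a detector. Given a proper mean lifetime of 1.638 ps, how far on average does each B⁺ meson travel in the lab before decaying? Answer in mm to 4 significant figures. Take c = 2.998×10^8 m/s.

γ = 1/√(1 − 0.9984²) = 17.6847
Dilated lifetime: Δt = γτ₀ = 17.6847 × 1.638 ps = 28.9676 ps
d = vΔt = 0.9984c × 28.9676 ps = 2.99320×10^8 m/s × 2.89676×10^-11 s = 8.671 mm

d ≈ 8.671 mm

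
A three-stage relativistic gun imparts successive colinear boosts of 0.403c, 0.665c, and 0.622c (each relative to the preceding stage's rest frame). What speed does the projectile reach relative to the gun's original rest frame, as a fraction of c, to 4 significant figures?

u ≈ 0.9609c

Compose boost 2: (0.665 + 0.403)/(1 + 0.665×0.403) = 1.068/1.26799 = 0.842275
Compose boost 3: (0.622 + 0.842275)/(1 + 0.622×0.842275) = 1.46427/1.52389 = 0.9609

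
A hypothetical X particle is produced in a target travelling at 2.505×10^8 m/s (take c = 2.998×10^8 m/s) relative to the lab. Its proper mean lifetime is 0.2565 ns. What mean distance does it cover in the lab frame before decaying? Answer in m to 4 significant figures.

d ≈ 0.1170 m

β = v/c = 2.505×10^8 / 2.998×10^8 = 0.835557
γ = 1/√(1 − 0.835557²) = 1.82016
Dilated lifetime: Δt = γτ₀ = 1.82016 × 0.2565 ns = 0.466870 ns
d = vΔt = 0.835557c × 0.466870 ns = 2.50500×10^8 m/s × 4.66870×10^-10 s = 0.1170 m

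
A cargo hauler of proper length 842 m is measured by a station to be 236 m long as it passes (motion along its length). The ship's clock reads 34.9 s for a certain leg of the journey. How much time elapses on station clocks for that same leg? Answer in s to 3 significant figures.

Δt ≈ 125 s

Length contraction ⇒ γ = L₀/L = 842/236 = 3.5678
Time dilation: Δt = γτ₀ = 3.5678 × 34.9 s = 125 s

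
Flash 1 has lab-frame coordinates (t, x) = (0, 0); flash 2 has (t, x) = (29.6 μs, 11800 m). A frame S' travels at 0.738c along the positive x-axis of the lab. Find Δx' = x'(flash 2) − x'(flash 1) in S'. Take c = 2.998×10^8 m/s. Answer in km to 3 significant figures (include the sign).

Δx' ≈ 7.78 km

γ = 1/√(1 − 0.738²) = 1.4819
Δx' = γ(Δx − vΔt) = 1.4819 × (11800 m − 0.738×(2.998×10^8 m/s)×29.6×10^-6 s)
= 1.4819 × (5250.9 m) = 7.78 km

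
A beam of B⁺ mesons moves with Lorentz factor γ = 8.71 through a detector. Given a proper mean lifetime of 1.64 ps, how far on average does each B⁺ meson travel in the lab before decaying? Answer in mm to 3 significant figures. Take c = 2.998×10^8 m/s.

d ≈ 4.25 mm

β = √(1 − 1/γ²) = √(1 − 1/8.71²) = 0.99339
Dilated lifetime: Δt = γτ₀ = 8.71 × 1.64 ps = 14.284 ps
d = vΔt = 0.99339c × 14.284 ps = 2.9782×10^8 m/s × 1.4284×10^-11 s = 4.25 mm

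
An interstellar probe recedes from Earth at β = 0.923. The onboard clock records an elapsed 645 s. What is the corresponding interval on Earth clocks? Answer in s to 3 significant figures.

Δt ≈ 1680 s

γ = 1/√(1 − 0.923²) = 2.5988
Time dilation: Δt = γτ₀ = 2.5988 × 645 s = 1680 s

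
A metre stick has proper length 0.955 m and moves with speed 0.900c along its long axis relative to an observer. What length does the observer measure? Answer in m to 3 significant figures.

γ = 1/√(1 − 0.900²) = 2.2942
Length contraction: L = L₀/γ = 0.955/2.2942 = 0.416 m

L ≈ 0.416 m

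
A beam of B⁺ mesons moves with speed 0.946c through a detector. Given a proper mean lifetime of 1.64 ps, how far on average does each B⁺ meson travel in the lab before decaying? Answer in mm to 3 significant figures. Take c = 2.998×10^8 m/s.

γ = 1/√(1 − 0.946²) = 3.0848
Dilated lifetime: Δt = γτ₀ = 3.0848 × 1.64 ps = 5.0591 ps
d = vΔt = 0.946c × 5.0591 ps = 2.8361×10^8 m/s × 5.0591×10^-12 s = 1.43 mm

d ≈ 1.43 mm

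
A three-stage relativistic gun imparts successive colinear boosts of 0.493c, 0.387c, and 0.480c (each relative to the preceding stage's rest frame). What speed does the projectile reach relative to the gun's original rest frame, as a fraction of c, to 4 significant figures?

u ≈ 0.8998c

Compose boost 2: (0.387 + 0.493)/(1 + 0.387×0.493) = 0.8800/1.19079 = 0.739005
Compose boost 3: (0.480 + 0.739005)/(1 + 0.480×0.739005) = 1.21900/1.35472 = 0.8998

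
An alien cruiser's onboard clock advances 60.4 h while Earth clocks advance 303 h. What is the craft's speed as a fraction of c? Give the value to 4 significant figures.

β ≈ 0.9799

γ = Δt/τ₀ = 303/60.4 = 5.01656
β = √(1 − 1/γ²) = √(1 − 1/5.01656²) = 0.9799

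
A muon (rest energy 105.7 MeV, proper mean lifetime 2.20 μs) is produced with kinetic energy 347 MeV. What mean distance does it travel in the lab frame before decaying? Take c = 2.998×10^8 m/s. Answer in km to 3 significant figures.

γ = 1 + K/(m₀c²) = 1 + 347/105.7 = 4.2829
β = √(1 − 1/γ²) = 0.97236
Dilated lifetime: γτ₀ = 4.2829 × 2.20 μs = 9.4223 μs
d = βc·γτ₀ = 0.97236 × (2.998×10^8 m/s) × 9.4223×10^-6 s = 2.75 km

d ≈ 2.75 km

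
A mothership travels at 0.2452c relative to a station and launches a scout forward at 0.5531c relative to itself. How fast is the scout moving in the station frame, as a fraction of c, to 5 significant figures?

u ≈ 0.70296c

Compose boost 2: (0.5531 + 0.2452)/(1 + 0.5531×0.2452) = 0.79830/1.135620 = 0.70296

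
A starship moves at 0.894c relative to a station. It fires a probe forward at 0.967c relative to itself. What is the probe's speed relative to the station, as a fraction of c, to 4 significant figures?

Relativistic velocity addition: u = (u' + v)/(1 + u'v/c²)
= (0.967 + 0.894)/(1 + 0.967×0.894) = 1.861/1.86450 = 0.9981

u ≈ 0.9981c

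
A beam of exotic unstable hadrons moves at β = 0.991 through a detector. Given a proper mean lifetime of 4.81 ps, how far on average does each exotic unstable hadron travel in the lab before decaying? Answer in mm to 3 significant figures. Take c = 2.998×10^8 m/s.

d ≈ 10.7 mm

γ = 1/√(1 − 0.991²) = 7.4704
Dilated lifetime: Δt = γτ₀ = 7.4704 × 4.81 ps = 35.933 ps
d = vΔt = 0.991c × 35.933 ps = 2.9710×10^8 m/s × 3.5933×10^-11 s = 10.7 mm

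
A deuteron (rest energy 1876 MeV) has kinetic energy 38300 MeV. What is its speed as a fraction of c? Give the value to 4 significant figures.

β ≈ 0.9989

γ = 1 + K/(m₀c²) = 1 + 38300/1876 = 21.4158
β = √(1 − 1/γ²) = 0.9989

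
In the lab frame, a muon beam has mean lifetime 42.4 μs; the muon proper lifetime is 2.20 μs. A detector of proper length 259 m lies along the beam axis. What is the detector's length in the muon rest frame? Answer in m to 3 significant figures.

L ≈ 13.4 m

Time dilation ⇒ γ = Δt/τ₀ = 42.4/2.20 = 19.273
Length contraction: L = L₀/γ = 259/19.273 = 13.4 m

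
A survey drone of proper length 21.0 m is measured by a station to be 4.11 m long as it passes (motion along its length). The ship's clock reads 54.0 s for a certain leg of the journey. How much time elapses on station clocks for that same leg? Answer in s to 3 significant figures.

Length contraction ⇒ γ = L₀/L = 21.0/4.11 = 5.1095
Time dilation: Δt = γτ₀ = 5.1095 × 54.0 s = 276 s

Δt ≈ 276 s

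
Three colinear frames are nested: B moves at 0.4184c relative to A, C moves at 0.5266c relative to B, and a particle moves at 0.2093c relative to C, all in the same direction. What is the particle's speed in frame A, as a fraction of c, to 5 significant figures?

Compose boost 2: (0.5266 + 0.4184)/(1 + 0.5266×0.4184) = 0.94500/1.220329 = 0.7743811
Compose boost 3: (0.2093 + 0.7743811)/(1 + 0.2093×0.7743811) = 0.9836811/1.162078 = 0.84648

u ≈ 0.84648c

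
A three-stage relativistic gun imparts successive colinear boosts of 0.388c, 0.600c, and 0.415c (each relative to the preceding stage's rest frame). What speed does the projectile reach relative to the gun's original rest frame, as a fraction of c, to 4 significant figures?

u ≈ 0.9128c

Compose boost 2: (0.600 + 0.388)/(1 + 0.600×0.388) = 0.9880/1.23280 = 0.801428
Compose boost 3: (0.415 + 0.801428)/(1 + 0.415×0.801428) = 1.21643/1.33259 = 0.9128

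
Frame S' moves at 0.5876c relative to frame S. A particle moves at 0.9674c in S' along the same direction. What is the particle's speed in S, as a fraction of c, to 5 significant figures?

Relativistic velocity addition: u = (u' + v)/(1 + u'v/c²)
= (0.9674 + 0.5876)/(1 + 0.9674×0.5876) = 1.5550/1.568444 = 0.99143

u ≈ 0.99143c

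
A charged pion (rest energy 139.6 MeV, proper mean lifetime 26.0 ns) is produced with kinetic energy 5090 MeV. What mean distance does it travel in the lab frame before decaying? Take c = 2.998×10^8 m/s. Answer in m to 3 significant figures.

d ≈ 292 m

γ = 1 + K/(m₀c²) = 1 + 5090/139.6 = 37.461
β = √(1 − 1/γ²) = 0.99964
Dilated lifetime: γτ₀ = 37.461 × 26.0 ns = 973.99 ns
d = βc·γτ₀ = 0.99964 × (2.998×10^8 m/s) × 9.7399×10^-7 s = 292 m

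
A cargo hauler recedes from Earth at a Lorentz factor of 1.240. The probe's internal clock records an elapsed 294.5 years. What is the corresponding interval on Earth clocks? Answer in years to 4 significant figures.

Δt ≈ 365.2 years

γ = 1.240 (given)
Time dilation: Δt = γτ₀ = 1.240 × 294.5 years = 365.2 years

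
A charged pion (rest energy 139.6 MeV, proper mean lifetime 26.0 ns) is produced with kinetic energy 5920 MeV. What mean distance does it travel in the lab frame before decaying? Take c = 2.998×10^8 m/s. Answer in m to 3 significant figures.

γ = 1 + K/(m₀c²) = 1 + 5920/139.6 = 43.407
β = √(1 − 1/γ²) = 0.99973
Dilated lifetime: γτ₀ = 43.407 × 26.0 ns = 1128.6 ns
d = βc·γτ₀ = 0.99973 × (2.998×10^8 m/s) × 1.1286×10^-6 s = 338 m

d ≈ 338 m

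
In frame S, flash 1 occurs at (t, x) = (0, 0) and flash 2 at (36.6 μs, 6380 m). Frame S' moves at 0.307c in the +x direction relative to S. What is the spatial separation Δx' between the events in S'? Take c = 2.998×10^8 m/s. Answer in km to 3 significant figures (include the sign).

γ = 1/√(1 − 0.307²) = 1.0507
Δx' = γ(Δx − vΔt) = 1.0507 × (6380 m − 0.307×(2.998×10^8 m/s)×36.6×10^-6 s)
= 1.0507 × (3011.4 m) = 3.16 km

Δx' ≈ 3.16 km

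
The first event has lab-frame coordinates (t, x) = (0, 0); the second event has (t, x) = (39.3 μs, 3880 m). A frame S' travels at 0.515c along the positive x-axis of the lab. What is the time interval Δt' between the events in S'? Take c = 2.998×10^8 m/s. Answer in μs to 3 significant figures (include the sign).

Δt' ≈ 38.1 μs

γ = 1/√(1 − 0.515²) = 1.1666
Δt' = γ(Δt − vΔx/c²) = 1.1666 × (39.3 μs − 0.515×3880 m / (2.998×10^8 m/s))
= 1.1666 × (32.635 μs) = 38.1 μs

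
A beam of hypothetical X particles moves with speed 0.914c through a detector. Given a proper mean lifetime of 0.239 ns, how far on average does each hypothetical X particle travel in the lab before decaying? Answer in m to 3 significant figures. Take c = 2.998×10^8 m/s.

d ≈ 0.161 m

γ = 1/√(1 − 0.914²) = 2.4648
Dilated lifetime: Δt = γτ₀ = 2.4648 × 0.239 ns = 0.58908 ns
d = vΔt = 0.914c × 0.58908 ns = 2.7402×10^8 m/s × 5.8908×10^-10 s = 0.161 m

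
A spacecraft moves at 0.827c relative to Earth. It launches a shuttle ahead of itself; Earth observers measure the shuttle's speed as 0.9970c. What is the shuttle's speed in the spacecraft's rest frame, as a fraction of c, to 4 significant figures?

u' ≈ 0.9688c

Inverse velocity addition: u' = (u − v)/(1 − uv/c²)
= (0.9970 − 0.827)/(1 − 0.9970×0.827) = 0.1700/0.175481 = 0.9688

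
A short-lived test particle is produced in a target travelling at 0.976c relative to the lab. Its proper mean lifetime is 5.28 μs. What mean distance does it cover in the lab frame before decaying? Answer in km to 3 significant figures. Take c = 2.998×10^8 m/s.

d ≈ 7.09 km

γ = 1/√(1 − 0.976²) = 4.5920
Dilated lifetime: Δt = γτ₀ = 4.5920 × 5.28 μs = 24.246 μs
d = vΔt = 0.976c × 24.246 μs = 2.9260×10^8 m/s × 2.4246×10^-5 s = 7.09 km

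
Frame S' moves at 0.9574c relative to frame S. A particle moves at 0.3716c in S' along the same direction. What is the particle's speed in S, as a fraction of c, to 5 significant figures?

Relativistic velocity addition: u = (u' + v)/(1 + u'v/c²)
= (0.3716 + 0.9574)/(1 + 0.3716×0.9574) = 1.3290/1.355770 = 0.98025

u ≈ 0.98025c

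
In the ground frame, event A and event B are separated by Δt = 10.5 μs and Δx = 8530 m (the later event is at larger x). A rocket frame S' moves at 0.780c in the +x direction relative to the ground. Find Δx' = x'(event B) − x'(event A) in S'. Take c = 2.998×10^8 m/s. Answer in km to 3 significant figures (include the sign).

γ = 1/√(1 − 0.780²) = 1.5980
Δx' = γ(Δx − vΔt) = 1.5980 × (8530 m − 0.780×(2.998×10^8 m/s)×10.5×10^-6 s)
= 1.5980 × (6074.6 m) = 9.71 km

Δx' ≈ 9.71 km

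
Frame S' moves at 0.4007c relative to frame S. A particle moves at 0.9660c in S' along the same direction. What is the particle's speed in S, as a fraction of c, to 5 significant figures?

u ≈ 0.98531c

Relativistic velocity addition: u = (u' + v)/(1 + u'v/c²)
= (0.9660 + 0.4007)/(1 + 0.9660×0.4007) = 1.3667/1.387076 = 0.98531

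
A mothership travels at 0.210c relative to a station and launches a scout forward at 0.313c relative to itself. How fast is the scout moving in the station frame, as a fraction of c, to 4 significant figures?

Compose boost 2: (0.313 + 0.210)/(1 + 0.313×0.210) = 0.5230/1.06573 = 0.4907

u ≈ 0.4907c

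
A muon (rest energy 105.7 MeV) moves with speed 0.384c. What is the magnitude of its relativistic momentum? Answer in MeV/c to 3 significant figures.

γ = 1/√(1 − 0.384²) = 1.0830
p = γβm₀c = 1.0830 × 0.384 × 105.7 MeV/c = 44.0 MeV/c

p ≈ 44.0 MeV/c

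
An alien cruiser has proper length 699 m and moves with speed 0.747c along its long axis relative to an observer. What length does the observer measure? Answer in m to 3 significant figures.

γ = 1/√(1 − 0.747²) = 1.5042
Length contraction: L = L₀/γ = 699/1.5042 = 465 m

L ≈ 465 m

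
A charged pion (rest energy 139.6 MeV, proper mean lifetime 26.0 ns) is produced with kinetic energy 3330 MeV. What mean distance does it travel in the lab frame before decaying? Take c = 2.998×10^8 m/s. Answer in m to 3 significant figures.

d ≈ 194 m

γ = 1 + K/(m₀c²) = 1 + 3330/139.6 = 24.854
β = √(1 − 1/γ²) = 0.99919
Dilated lifetime: γτ₀ = 24.854 × 26.0 ns = 646.20 ns
d = βc·γτ₀ = 0.99919 × (2.998×10^8 m/s) × 6.4620×10^-7 s = 194 m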